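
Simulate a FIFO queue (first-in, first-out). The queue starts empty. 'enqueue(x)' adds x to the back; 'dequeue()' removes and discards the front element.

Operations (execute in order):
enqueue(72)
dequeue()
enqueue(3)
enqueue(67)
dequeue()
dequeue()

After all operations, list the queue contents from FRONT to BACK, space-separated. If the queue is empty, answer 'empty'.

Answer: empty

Derivation:
enqueue(72): [72]
dequeue(): []
enqueue(3): [3]
enqueue(67): [3, 67]
dequeue(): [67]
dequeue(): []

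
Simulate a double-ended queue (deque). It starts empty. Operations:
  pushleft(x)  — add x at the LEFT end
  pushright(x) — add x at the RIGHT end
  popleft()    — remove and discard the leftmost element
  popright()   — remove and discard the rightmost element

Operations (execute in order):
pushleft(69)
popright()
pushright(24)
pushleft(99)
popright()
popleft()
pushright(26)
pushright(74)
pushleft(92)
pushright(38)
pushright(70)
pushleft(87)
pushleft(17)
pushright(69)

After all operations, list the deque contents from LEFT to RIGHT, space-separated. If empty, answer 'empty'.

pushleft(69): [69]
popright(): []
pushright(24): [24]
pushleft(99): [99, 24]
popright(): [99]
popleft(): []
pushright(26): [26]
pushright(74): [26, 74]
pushleft(92): [92, 26, 74]
pushright(38): [92, 26, 74, 38]
pushright(70): [92, 26, 74, 38, 70]
pushleft(87): [87, 92, 26, 74, 38, 70]
pushleft(17): [17, 87, 92, 26, 74, 38, 70]
pushright(69): [17, 87, 92, 26, 74, 38, 70, 69]

Answer: 17 87 92 26 74 38 70 69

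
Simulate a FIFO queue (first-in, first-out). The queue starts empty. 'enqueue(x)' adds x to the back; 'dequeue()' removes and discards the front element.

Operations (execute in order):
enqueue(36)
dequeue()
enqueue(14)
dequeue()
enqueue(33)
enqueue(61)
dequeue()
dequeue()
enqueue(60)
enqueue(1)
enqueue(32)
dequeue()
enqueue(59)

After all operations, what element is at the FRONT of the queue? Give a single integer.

enqueue(36): queue = [36]
dequeue(): queue = []
enqueue(14): queue = [14]
dequeue(): queue = []
enqueue(33): queue = [33]
enqueue(61): queue = [33, 61]
dequeue(): queue = [61]
dequeue(): queue = []
enqueue(60): queue = [60]
enqueue(1): queue = [60, 1]
enqueue(32): queue = [60, 1, 32]
dequeue(): queue = [1, 32]
enqueue(59): queue = [1, 32, 59]

Answer: 1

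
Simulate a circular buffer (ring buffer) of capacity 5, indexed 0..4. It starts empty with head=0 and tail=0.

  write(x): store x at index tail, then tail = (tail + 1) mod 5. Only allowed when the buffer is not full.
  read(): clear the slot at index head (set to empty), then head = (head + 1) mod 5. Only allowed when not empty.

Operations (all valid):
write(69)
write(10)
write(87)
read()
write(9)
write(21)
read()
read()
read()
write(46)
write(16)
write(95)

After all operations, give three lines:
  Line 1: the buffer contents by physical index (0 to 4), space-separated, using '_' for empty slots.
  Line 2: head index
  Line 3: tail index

Answer: 46 16 95 _ 21
4
3

Derivation:
write(69): buf=[69 _ _ _ _], head=0, tail=1, size=1
write(10): buf=[69 10 _ _ _], head=0, tail=2, size=2
write(87): buf=[69 10 87 _ _], head=0, tail=3, size=3
read(): buf=[_ 10 87 _ _], head=1, tail=3, size=2
write(9): buf=[_ 10 87 9 _], head=1, tail=4, size=3
write(21): buf=[_ 10 87 9 21], head=1, tail=0, size=4
read(): buf=[_ _ 87 9 21], head=2, tail=0, size=3
read(): buf=[_ _ _ 9 21], head=3, tail=0, size=2
read(): buf=[_ _ _ _ 21], head=4, tail=0, size=1
write(46): buf=[46 _ _ _ 21], head=4, tail=1, size=2
write(16): buf=[46 16 _ _ 21], head=4, tail=2, size=3
write(95): buf=[46 16 95 _ 21], head=4, tail=3, size=4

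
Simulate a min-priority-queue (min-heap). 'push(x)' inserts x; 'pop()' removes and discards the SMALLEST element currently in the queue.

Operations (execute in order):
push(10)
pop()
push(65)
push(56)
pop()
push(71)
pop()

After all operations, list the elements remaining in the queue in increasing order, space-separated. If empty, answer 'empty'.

Answer: 71

Derivation:
push(10): heap contents = [10]
pop() → 10: heap contents = []
push(65): heap contents = [65]
push(56): heap contents = [56, 65]
pop() → 56: heap contents = [65]
push(71): heap contents = [65, 71]
pop() → 65: heap contents = [71]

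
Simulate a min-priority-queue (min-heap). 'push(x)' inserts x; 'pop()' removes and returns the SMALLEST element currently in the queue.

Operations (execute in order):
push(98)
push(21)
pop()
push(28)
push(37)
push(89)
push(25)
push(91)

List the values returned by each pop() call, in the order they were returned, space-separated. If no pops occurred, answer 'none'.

Answer: 21

Derivation:
push(98): heap contents = [98]
push(21): heap contents = [21, 98]
pop() → 21: heap contents = [98]
push(28): heap contents = [28, 98]
push(37): heap contents = [28, 37, 98]
push(89): heap contents = [28, 37, 89, 98]
push(25): heap contents = [25, 28, 37, 89, 98]
push(91): heap contents = [25, 28, 37, 89, 91, 98]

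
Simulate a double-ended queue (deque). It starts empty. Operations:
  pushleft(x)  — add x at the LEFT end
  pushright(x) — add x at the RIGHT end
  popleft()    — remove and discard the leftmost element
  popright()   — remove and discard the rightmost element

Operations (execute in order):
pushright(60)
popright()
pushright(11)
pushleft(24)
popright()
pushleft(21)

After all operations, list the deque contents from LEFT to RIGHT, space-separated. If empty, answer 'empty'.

pushright(60): [60]
popright(): []
pushright(11): [11]
pushleft(24): [24, 11]
popright(): [24]
pushleft(21): [21, 24]

Answer: 21 24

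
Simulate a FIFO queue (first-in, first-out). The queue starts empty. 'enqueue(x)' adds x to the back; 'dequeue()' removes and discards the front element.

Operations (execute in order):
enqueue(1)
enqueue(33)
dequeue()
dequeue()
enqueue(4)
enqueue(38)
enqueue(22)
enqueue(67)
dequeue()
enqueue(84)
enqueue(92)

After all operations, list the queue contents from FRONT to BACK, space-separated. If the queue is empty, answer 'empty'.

enqueue(1): [1]
enqueue(33): [1, 33]
dequeue(): [33]
dequeue(): []
enqueue(4): [4]
enqueue(38): [4, 38]
enqueue(22): [4, 38, 22]
enqueue(67): [4, 38, 22, 67]
dequeue(): [38, 22, 67]
enqueue(84): [38, 22, 67, 84]
enqueue(92): [38, 22, 67, 84, 92]

Answer: 38 22 67 84 92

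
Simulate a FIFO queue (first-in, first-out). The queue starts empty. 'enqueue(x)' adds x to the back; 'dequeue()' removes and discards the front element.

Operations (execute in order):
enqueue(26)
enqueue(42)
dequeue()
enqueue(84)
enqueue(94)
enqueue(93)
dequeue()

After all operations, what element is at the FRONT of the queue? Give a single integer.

enqueue(26): queue = [26]
enqueue(42): queue = [26, 42]
dequeue(): queue = [42]
enqueue(84): queue = [42, 84]
enqueue(94): queue = [42, 84, 94]
enqueue(93): queue = [42, 84, 94, 93]
dequeue(): queue = [84, 94, 93]

Answer: 84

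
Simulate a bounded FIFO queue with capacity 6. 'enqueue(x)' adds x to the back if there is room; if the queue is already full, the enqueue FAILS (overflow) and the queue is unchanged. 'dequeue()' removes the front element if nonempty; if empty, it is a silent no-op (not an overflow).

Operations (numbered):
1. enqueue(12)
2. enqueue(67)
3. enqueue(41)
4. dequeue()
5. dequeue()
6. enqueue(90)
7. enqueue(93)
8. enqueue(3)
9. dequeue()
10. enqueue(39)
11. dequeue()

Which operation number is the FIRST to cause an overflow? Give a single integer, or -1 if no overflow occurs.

1. enqueue(12): size=1
2. enqueue(67): size=2
3. enqueue(41): size=3
4. dequeue(): size=2
5. dequeue(): size=1
6. enqueue(90): size=2
7. enqueue(93): size=3
8. enqueue(3): size=4
9. dequeue(): size=3
10. enqueue(39): size=4
11. dequeue(): size=3

Answer: -1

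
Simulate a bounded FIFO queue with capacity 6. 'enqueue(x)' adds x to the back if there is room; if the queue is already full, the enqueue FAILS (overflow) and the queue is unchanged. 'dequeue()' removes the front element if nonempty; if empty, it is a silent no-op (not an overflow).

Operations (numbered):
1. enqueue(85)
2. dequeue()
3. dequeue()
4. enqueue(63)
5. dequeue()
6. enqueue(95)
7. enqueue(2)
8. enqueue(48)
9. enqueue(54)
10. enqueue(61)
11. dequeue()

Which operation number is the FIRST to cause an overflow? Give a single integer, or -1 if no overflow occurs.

Answer: -1

Derivation:
1. enqueue(85): size=1
2. dequeue(): size=0
3. dequeue(): empty, no-op, size=0
4. enqueue(63): size=1
5. dequeue(): size=0
6. enqueue(95): size=1
7. enqueue(2): size=2
8. enqueue(48): size=3
9. enqueue(54): size=4
10. enqueue(61): size=5
11. dequeue(): size=4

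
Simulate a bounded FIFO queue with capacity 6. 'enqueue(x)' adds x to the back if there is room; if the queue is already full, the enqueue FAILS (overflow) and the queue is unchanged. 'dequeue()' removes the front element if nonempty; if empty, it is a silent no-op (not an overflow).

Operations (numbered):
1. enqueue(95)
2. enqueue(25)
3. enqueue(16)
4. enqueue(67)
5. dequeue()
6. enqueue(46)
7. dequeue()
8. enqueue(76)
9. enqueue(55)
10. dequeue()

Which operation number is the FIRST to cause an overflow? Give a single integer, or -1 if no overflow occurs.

1. enqueue(95): size=1
2. enqueue(25): size=2
3. enqueue(16): size=3
4. enqueue(67): size=4
5. dequeue(): size=3
6. enqueue(46): size=4
7. dequeue(): size=3
8. enqueue(76): size=4
9. enqueue(55): size=5
10. dequeue(): size=4

Answer: -1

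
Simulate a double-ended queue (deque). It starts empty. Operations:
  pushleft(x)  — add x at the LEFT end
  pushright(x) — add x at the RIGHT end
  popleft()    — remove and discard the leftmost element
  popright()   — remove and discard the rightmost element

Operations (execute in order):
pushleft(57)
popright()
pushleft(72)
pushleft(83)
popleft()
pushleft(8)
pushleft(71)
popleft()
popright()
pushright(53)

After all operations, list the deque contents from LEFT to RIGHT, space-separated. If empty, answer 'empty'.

pushleft(57): [57]
popright(): []
pushleft(72): [72]
pushleft(83): [83, 72]
popleft(): [72]
pushleft(8): [8, 72]
pushleft(71): [71, 8, 72]
popleft(): [8, 72]
popright(): [8]
pushright(53): [8, 53]

Answer: 8 53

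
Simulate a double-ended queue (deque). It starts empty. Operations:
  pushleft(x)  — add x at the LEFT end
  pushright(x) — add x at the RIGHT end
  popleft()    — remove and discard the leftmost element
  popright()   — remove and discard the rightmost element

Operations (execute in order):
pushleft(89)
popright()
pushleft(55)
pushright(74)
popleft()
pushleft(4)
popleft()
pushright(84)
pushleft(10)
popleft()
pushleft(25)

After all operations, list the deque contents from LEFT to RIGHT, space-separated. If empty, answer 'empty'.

pushleft(89): [89]
popright(): []
pushleft(55): [55]
pushright(74): [55, 74]
popleft(): [74]
pushleft(4): [4, 74]
popleft(): [74]
pushright(84): [74, 84]
pushleft(10): [10, 74, 84]
popleft(): [74, 84]
pushleft(25): [25, 74, 84]

Answer: 25 74 84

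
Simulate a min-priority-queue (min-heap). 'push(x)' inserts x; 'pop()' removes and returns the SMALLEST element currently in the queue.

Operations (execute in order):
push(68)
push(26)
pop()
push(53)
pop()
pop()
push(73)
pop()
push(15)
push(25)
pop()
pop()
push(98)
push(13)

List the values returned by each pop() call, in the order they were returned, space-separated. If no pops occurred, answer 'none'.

push(68): heap contents = [68]
push(26): heap contents = [26, 68]
pop() → 26: heap contents = [68]
push(53): heap contents = [53, 68]
pop() → 53: heap contents = [68]
pop() → 68: heap contents = []
push(73): heap contents = [73]
pop() → 73: heap contents = []
push(15): heap contents = [15]
push(25): heap contents = [15, 25]
pop() → 15: heap contents = [25]
pop() → 25: heap contents = []
push(98): heap contents = [98]
push(13): heap contents = [13, 98]

Answer: 26 53 68 73 15 25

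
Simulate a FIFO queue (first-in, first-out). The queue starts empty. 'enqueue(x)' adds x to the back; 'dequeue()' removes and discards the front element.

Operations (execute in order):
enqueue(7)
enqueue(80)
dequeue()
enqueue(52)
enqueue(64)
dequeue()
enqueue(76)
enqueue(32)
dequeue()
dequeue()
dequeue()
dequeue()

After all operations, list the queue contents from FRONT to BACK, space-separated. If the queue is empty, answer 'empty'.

enqueue(7): [7]
enqueue(80): [7, 80]
dequeue(): [80]
enqueue(52): [80, 52]
enqueue(64): [80, 52, 64]
dequeue(): [52, 64]
enqueue(76): [52, 64, 76]
enqueue(32): [52, 64, 76, 32]
dequeue(): [64, 76, 32]
dequeue(): [76, 32]
dequeue(): [32]
dequeue(): []

Answer: empty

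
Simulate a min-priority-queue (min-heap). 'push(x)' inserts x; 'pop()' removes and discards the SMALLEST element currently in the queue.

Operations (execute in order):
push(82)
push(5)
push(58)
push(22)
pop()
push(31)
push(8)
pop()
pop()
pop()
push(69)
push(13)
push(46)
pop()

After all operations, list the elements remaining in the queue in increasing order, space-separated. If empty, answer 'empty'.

push(82): heap contents = [82]
push(5): heap contents = [5, 82]
push(58): heap contents = [5, 58, 82]
push(22): heap contents = [5, 22, 58, 82]
pop() → 5: heap contents = [22, 58, 82]
push(31): heap contents = [22, 31, 58, 82]
push(8): heap contents = [8, 22, 31, 58, 82]
pop() → 8: heap contents = [22, 31, 58, 82]
pop() → 22: heap contents = [31, 58, 82]
pop() → 31: heap contents = [58, 82]
push(69): heap contents = [58, 69, 82]
push(13): heap contents = [13, 58, 69, 82]
push(46): heap contents = [13, 46, 58, 69, 82]
pop() → 13: heap contents = [46, 58, 69, 82]

Answer: 46 58 69 82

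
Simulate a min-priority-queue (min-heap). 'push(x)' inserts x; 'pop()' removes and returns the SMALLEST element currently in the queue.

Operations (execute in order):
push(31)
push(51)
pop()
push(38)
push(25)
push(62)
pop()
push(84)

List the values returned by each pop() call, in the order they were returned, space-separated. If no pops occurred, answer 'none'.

Answer: 31 25

Derivation:
push(31): heap contents = [31]
push(51): heap contents = [31, 51]
pop() → 31: heap contents = [51]
push(38): heap contents = [38, 51]
push(25): heap contents = [25, 38, 51]
push(62): heap contents = [25, 38, 51, 62]
pop() → 25: heap contents = [38, 51, 62]
push(84): heap contents = [38, 51, 62, 84]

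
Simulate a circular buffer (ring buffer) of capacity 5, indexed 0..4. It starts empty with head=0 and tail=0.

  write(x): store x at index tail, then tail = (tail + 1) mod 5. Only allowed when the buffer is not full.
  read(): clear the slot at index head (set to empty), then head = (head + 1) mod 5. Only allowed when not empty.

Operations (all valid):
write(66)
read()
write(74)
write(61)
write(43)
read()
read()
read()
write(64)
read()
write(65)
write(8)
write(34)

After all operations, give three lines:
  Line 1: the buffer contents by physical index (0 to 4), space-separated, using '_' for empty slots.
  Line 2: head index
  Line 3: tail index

Answer: 65 8 34 _ _
0
3

Derivation:
write(66): buf=[66 _ _ _ _], head=0, tail=1, size=1
read(): buf=[_ _ _ _ _], head=1, tail=1, size=0
write(74): buf=[_ 74 _ _ _], head=1, tail=2, size=1
write(61): buf=[_ 74 61 _ _], head=1, tail=3, size=2
write(43): buf=[_ 74 61 43 _], head=1, tail=4, size=3
read(): buf=[_ _ 61 43 _], head=2, tail=4, size=2
read(): buf=[_ _ _ 43 _], head=3, tail=4, size=1
read(): buf=[_ _ _ _ _], head=4, tail=4, size=0
write(64): buf=[_ _ _ _ 64], head=4, tail=0, size=1
read(): buf=[_ _ _ _ _], head=0, tail=0, size=0
write(65): buf=[65 _ _ _ _], head=0, tail=1, size=1
write(8): buf=[65 8 _ _ _], head=0, tail=2, size=2
write(34): buf=[65 8 34 _ _], head=0, tail=3, size=3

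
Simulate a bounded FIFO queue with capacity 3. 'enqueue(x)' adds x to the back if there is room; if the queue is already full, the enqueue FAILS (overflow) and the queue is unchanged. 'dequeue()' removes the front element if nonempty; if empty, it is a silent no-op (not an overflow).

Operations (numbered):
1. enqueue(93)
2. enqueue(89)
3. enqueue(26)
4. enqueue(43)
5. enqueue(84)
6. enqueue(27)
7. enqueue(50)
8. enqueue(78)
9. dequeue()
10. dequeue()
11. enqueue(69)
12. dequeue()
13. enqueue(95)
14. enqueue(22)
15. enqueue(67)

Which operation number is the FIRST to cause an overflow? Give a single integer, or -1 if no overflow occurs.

1. enqueue(93): size=1
2. enqueue(89): size=2
3. enqueue(26): size=3
4. enqueue(43): size=3=cap → OVERFLOW (fail)
5. enqueue(84): size=3=cap → OVERFLOW (fail)
6. enqueue(27): size=3=cap → OVERFLOW (fail)
7. enqueue(50): size=3=cap → OVERFLOW (fail)
8. enqueue(78): size=3=cap → OVERFLOW (fail)
9. dequeue(): size=2
10. dequeue(): size=1
11. enqueue(69): size=2
12. dequeue(): size=1
13. enqueue(95): size=2
14. enqueue(22): size=3
15. enqueue(67): size=3=cap → OVERFLOW (fail)

Answer: 4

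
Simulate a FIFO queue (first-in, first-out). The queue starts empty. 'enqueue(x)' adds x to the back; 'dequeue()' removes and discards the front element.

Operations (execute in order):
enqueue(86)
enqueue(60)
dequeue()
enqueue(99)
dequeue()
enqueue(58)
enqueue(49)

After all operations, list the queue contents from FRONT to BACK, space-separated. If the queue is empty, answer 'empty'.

enqueue(86): [86]
enqueue(60): [86, 60]
dequeue(): [60]
enqueue(99): [60, 99]
dequeue(): [99]
enqueue(58): [99, 58]
enqueue(49): [99, 58, 49]

Answer: 99 58 49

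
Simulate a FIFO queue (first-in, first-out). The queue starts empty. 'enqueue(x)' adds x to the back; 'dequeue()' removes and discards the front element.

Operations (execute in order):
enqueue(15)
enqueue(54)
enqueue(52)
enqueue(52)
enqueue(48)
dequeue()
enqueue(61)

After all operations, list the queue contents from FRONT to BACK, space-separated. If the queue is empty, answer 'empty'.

enqueue(15): [15]
enqueue(54): [15, 54]
enqueue(52): [15, 54, 52]
enqueue(52): [15, 54, 52, 52]
enqueue(48): [15, 54, 52, 52, 48]
dequeue(): [54, 52, 52, 48]
enqueue(61): [54, 52, 52, 48, 61]

Answer: 54 52 52 48 61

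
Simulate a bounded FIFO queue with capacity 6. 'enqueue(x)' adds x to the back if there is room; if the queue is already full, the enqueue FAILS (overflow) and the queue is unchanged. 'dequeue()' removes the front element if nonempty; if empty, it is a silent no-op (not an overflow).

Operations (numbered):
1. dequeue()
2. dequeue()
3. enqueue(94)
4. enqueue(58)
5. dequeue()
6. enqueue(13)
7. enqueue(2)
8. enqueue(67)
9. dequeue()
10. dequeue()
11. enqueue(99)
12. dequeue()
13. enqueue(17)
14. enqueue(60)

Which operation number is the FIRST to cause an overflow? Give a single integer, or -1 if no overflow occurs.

Answer: -1

Derivation:
1. dequeue(): empty, no-op, size=0
2. dequeue(): empty, no-op, size=0
3. enqueue(94): size=1
4. enqueue(58): size=2
5. dequeue(): size=1
6. enqueue(13): size=2
7. enqueue(2): size=3
8. enqueue(67): size=4
9. dequeue(): size=3
10. dequeue(): size=2
11. enqueue(99): size=3
12. dequeue(): size=2
13. enqueue(17): size=3
14. enqueue(60): size=4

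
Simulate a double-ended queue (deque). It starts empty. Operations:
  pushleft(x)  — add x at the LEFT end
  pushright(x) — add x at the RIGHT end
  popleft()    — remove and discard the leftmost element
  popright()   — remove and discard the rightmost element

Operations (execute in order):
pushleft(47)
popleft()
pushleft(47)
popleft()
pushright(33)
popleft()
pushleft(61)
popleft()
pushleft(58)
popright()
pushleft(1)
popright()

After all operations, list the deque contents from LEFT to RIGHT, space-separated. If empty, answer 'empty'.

pushleft(47): [47]
popleft(): []
pushleft(47): [47]
popleft(): []
pushright(33): [33]
popleft(): []
pushleft(61): [61]
popleft(): []
pushleft(58): [58]
popright(): []
pushleft(1): [1]
popright(): []

Answer: empty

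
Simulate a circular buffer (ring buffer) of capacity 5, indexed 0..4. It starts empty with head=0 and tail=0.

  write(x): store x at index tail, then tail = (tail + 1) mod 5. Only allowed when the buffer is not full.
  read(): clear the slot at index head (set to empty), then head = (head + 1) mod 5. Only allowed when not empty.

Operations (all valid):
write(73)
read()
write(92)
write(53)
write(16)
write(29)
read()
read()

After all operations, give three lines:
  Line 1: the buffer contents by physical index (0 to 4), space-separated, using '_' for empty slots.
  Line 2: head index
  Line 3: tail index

Answer: _ _ _ 16 29
3
0

Derivation:
write(73): buf=[73 _ _ _ _], head=0, tail=1, size=1
read(): buf=[_ _ _ _ _], head=1, tail=1, size=0
write(92): buf=[_ 92 _ _ _], head=1, tail=2, size=1
write(53): buf=[_ 92 53 _ _], head=1, tail=3, size=2
write(16): buf=[_ 92 53 16 _], head=1, tail=4, size=3
write(29): buf=[_ 92 53 16 29], head=1, tail=0, size=4
read(): buf=[_ _ 53 16 29], head=2, tail=0, size=3
read(): buf=[_ _ _ 16 29], head=3, tail=0, size=2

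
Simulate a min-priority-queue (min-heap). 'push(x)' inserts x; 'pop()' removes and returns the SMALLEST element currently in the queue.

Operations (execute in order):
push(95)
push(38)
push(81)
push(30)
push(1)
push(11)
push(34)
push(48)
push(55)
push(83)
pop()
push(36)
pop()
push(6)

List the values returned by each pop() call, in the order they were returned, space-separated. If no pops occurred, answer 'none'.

push(95): heap contents = [95]
push(38): heap contents = [38, 95]
push(81): heap contents = [38, 81, 95]
push(30): heap contents = [30, 38, 81, 95]
push(1): heap contents = [1, 30, 38, 81, 95]
push(11): heap contents = [1, 11, 30, 38, 81, 95]
push(34): heap contents = [1, 11, 30, 34, 38, 81, 95]
push(48): heap contents = [1, 11, 30, 34, 38, 48, 81, 95]
push(55): heap contents = [1, 11, 30, 34, 38, 48, 55, 81, 95]
push(83): heap contents = [1, 11, 30, 34, 38, 48, 55, 81, 83, 95]
pop() → 1: heap contents = [11, 30, 34, 38, 48, 55, 81, 83, 95]
push(36): heap contents = [11, 30, 34, 36, 38, 48, 55, 81, 83, 95]
pop() → 11: heap contents = [30, 34, 36, 38, 48, 55, 81, 83, 95]
push(6): heap contents = [6, 30, 34, 36, 38, 48, 55, 81, 83, 95]

Answer: 1 11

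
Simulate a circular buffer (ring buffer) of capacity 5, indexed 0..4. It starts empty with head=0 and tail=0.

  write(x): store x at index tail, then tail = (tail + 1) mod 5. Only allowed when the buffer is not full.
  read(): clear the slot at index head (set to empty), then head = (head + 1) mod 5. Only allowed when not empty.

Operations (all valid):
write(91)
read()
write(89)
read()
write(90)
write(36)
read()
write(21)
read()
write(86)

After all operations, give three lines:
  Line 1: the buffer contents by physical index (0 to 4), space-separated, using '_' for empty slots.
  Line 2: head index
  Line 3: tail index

Answer: 86 _ _ _ 21
4
1

Derivation:
write(91): buf=[91 _ _ _ _], head=0, tail=1, size=1
read(): buf=[_ _ _ _ _], head=1, tail=1, size=0
write(89): buf=[_ 89 _ _ _], head=1, tail=2, size=1
read(): buf=[_ _ _ _ _], head=2, tail=2, size=0
write(90): buf=[_ _ 90 _ _], head=2, tail=3, size=1
write(36): buf=[_ _ 90 36 _], head=2, tail=4, size=2
read(): buf=[_ _ _ 36 _], head=3, tail=4, size=1
write(21): buf=[_ _ _ 36 21], head=3, tail=0, size=2
read(): buf=[_ _ _ _ 21], head=4, tail=0, size=1
write(86): buf=[86 _ _ _ 21], head=4, tail=1, size=2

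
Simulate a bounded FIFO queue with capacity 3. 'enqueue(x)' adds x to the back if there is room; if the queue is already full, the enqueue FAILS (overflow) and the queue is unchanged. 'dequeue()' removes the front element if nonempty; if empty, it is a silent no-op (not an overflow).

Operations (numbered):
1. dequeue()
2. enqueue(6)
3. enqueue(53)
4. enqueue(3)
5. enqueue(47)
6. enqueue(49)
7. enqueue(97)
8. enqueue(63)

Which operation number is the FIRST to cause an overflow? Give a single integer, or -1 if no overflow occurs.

Answer: 5

Derivation:
1. dequeue(): empty, no-op, size=0
2. enqueue(6): size=1
3. enqueue(53): size=2
4. enqueue(3): size=3
5. enqueue(47): size=3=cap → OVERFLOW (fail)
6. enqueue(49): size=3=cap → OVERFLOW (fail)
7. enqueue(97): size=3=cap → OVERFLOW (fail)
8. enqueue(63): size=3=cap → OVERFLOW (fail)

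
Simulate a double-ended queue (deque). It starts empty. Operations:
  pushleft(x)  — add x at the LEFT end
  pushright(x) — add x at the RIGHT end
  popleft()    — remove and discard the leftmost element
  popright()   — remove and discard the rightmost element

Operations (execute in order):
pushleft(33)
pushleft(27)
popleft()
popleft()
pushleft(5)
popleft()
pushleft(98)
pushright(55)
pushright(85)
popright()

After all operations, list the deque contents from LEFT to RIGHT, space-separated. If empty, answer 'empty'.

Answer: 98 55

Derivation:
pushleft(33): [33]
pushleft(27): [27, 33]
popleft(): [33]
popleft(): []
pushleft(5): [5]
popleft(): []
pushleft(98): [98]
pushright(55): [98, 55]
pushright(85): [98, 55, 85]
popright(): [98, 55]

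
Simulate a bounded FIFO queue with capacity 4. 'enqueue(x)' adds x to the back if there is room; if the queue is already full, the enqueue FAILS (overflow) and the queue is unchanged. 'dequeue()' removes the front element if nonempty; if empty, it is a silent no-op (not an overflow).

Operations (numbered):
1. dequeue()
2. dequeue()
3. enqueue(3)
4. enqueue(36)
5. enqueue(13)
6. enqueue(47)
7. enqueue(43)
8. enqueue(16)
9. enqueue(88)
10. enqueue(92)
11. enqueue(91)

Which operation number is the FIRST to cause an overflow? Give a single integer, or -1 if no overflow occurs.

1. dequeue(): empty, no-op, size=0
2. dequeue(): empty, no-op, size=0
3. enqueue(3): size=1
4. enqueue(36): size=2
5. enqueue(13): size=3
6. enqueue(47): size=4
7. enqueue(43): size=4=cap → OVERFLOW (fail)
8. enqueue(16): size=4=cap → OVERFLOW (fail)
9. enqueue(88): size=4=cap → OVERFLOW (fail)
10. enqueue(92): size=4=cap → OVERFLOW (fail)
11. enqueue(91): size=4=cap → OVERFLOW (fail)

Answer: 7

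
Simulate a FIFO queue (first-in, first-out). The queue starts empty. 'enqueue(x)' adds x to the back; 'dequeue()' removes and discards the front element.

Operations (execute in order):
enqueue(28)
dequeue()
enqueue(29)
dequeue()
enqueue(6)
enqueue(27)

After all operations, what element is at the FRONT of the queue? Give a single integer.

Answer: 6

Derivation:
enqueue(28): queue = [28]
dequeue(): queue = []
enqueue(29): queue = [29]
dequeue(): queue = []
enqueue(6): queue = [6]
enqueue(27): queue = [6, 27]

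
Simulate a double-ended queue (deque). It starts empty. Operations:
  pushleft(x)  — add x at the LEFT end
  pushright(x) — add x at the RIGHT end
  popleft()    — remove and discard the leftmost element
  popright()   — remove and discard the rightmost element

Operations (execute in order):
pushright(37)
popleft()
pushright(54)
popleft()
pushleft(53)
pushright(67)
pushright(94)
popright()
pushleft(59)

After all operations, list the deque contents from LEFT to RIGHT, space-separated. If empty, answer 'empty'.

Answer: 59 53 67

Derivation:
pushright(37): [37]
popleft(): []
pushright(54): [54]
popleft(): []
pushleft(53): [53]
pushright(67): [53, 67]
pushright(94): [53, 67, 94]
popright(): [53, 67]
pushleft(59): [59, 53, 67]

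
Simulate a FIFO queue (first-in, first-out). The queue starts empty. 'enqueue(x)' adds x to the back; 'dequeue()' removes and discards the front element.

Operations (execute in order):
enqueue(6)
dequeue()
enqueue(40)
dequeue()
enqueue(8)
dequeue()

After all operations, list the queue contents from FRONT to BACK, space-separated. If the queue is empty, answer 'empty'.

Answer: empty

Derivation:
enqueue(6): [6]
dequeue(): []
enqueue(40): [40]
dequeue(): []
enqueue(8): [8]
dequeue(): []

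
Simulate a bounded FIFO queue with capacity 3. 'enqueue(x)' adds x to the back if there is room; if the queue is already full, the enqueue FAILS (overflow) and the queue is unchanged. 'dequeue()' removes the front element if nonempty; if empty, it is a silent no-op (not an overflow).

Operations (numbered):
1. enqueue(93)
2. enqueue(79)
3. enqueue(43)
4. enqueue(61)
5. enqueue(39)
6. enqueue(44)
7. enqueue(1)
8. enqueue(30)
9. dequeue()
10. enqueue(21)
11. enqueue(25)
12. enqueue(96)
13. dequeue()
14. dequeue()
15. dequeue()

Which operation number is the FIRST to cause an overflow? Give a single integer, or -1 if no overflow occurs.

1. enqueue(93): size=1
2. enqueue(79): size=2
3. enqueue(43): size=3
4. enqueue(61): size=3=cap → OVERFLOW (fail)
5. enqueue(39): size=3=cap → OVERFLOW (fail)
6. enqueue(44): size=3=cap → OVERFLOW (fail)
7. enqueue(1): size=3=cap → OVERFLOW (fail)
8. enqueue(30): size=3=cap → OVERFLOW (fail)
9. dequeue(): size=2
10. enqueue(21): size=3
11. enqueue(25): size=3=cap → OVERFLOW (fail)
12. enqueue(96): size=3=cap → OVERFLOW (fail)
13. dequeue(): size=2
14. dequeue(): size=1
15. dequeue(): size=0

Answer: 4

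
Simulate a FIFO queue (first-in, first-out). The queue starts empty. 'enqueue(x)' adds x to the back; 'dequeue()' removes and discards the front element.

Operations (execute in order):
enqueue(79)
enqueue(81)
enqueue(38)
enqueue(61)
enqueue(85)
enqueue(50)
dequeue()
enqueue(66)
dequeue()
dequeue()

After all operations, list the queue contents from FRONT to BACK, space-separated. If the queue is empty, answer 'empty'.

enqueue(79): [79]
enqueue(81): [79, 81]
enqueue(38): [79, 81, 38]
enqueue(61): [79, 81, 38, 61]
enqueue(85): [79, 81, 38, 61, 85]
enqueue(50): [79, 81, 38, 61, 85, 50]
dequeue(): [81, 38, 61, 85, 50]
enqueue(66): [81, 38, 61, 85, 50, 66]
dequeue(): [38, 61, 85, 50, 66]
dequeue(): [61, 85, 50, 66]

Answer: 61 85 50 66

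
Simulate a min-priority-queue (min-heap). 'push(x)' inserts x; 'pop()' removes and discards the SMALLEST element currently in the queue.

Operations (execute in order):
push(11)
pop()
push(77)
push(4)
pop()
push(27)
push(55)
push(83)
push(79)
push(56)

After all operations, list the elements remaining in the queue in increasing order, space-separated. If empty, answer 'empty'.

Answer: 27 55 56 77 79 83

Derivation:
push(11): heap contents = [11]
pop() → 11: heap contents = []
push(77): heap contents = [77]
push(4): heap contents = [4, 77]
pop() → 4: heap contents = [77]
push(27): heap contents = [27, 77]
push(55): heap contents = [27, 55, 77]
push(83): heap contents = [27, 55, 77, 83]
push(79): heap contents = [27, 55, 77, 79, 83]
push(56): heap contents = [27, 55, 56, 77, 79, 83]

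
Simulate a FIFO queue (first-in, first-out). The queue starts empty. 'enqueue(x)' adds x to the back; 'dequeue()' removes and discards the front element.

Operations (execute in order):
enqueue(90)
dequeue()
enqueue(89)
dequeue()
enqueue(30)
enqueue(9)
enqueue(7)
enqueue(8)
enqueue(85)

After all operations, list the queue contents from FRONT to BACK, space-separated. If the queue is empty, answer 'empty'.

Answer: 30 9 7 8 85

Derivation:
enqueue(90): [90]
dequeue(): []
enqueue(89): [89]
dequeue(): []
enqueue(30): [30]
enqueue(9): [30, 9]
enqueue(7): [30, 9, 7]
enqueue(8): [30, 9, 7, 8]
enqueue(85): [30, 9, 7, 8, 85]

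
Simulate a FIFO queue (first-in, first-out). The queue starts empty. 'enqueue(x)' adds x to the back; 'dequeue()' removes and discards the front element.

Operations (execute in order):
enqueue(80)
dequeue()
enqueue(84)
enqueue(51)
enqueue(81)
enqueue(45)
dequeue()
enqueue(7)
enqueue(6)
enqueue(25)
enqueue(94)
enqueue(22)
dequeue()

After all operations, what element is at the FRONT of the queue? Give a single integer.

Answer: 81

Derivation:
enqueue(80): queue = [80]
dequeue(): queue = []
enqueue(84): queue = [84]
enqueue(51): queue = [84, 51]
enqueue(81): queue = [84, 51, 81]
enqueue(45): queue = [84, 51, 81, 45]
dequeue(): queue = [51, 81, 45]
enqueue(7): queue = [51, 81, 45, 7]
enqueue(6): queue = [51, 81, 45, 7, 6]
enqueue(25): queue = [51, 81, 45, 7, 6, 25]
enqueue(94): queue = [51, 81, 45, 7, 6, 25, 94]
enqueue(22): queue = [51, 81, 45, 7, 6, 25, 94, 22]
dequeue(): queue = [81, 45, 7, 6, 25, 94, 22]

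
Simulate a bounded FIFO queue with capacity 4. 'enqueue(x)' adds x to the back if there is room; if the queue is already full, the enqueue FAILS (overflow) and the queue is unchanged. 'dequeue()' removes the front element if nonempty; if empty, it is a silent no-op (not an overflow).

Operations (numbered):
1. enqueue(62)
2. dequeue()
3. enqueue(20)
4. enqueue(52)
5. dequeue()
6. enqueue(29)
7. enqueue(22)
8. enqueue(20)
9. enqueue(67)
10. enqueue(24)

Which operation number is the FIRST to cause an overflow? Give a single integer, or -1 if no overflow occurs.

1. enqueue(62): size=1
2. dequeue(): size=0
3. enqueue(20): size=1
4. enqueue(52): size=2
5. dequeue(): size=1
6. enqueue(29): size=2
7. enqueue(22): size=3
8. enqueue(20): size=4
9. enqueue(67): size=4=cap → OVERFLOW (fail)
10. enqueue(24): size=4=cap → OVERFLOW (fail)

Answer: 9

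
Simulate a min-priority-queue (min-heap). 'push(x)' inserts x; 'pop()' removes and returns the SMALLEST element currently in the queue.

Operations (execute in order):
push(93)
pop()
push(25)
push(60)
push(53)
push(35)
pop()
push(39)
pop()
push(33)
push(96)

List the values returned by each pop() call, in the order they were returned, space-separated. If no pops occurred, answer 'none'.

Answer: 93 25 35

Derivation:
push(93): heap contents = [93]
pop() → 93: heap contents = []
push(25): heap contents = [25]
push(60): heap contents = [25, 60]
push(53): heap contents = [25, 53, 60]
push(35): heap contents = [25, 35, 53, 60]
pop() → 25: heap contents = [35, 53, 60]
push(39): heap contents = [35, 39, 53, 60]
pop() → 35: heap contents = [39, 53, 60]
push(33): heap contents = [33, 39, 53, 60]
push(96): heap contents = [33, 39, 53, 60, 96]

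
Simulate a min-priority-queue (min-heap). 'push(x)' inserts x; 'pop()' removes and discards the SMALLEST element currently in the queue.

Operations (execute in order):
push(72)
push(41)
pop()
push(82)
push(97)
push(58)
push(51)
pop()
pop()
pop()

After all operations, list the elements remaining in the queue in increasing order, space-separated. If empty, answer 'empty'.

Answer: 82 97

Derivation:
push(72): heap contents = [72]
push(41): heap contents = [41, 72]
pop() → 41: heap contents = [72]
push(82): heap contents = [72, 82]
push(97): heap contents = [72, 82, 97]
push(58): heap contents = [58, 72, 82, 97]
push(51): heap contents = [51, 58, 72, 82, 97]
pop() → 51: heap contents = [58, 72, 82, 97]
pop() → 58: heap contents = [72, 82, 97]
pop() → 72: heap contents = [82, 97]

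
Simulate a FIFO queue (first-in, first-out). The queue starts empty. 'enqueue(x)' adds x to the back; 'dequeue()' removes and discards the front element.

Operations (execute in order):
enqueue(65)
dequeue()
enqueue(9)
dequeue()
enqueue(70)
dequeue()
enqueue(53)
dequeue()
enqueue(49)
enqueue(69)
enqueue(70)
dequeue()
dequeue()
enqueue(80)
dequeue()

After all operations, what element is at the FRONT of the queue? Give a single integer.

enqueue(65): queue = [65]
dequeue(): queue = []
enqueue(9): queue = [9]
dequeue(): queue = []
enqueue(70): queue = [70]
dequeue(): queue = []
enqueue(53): queue = [53]
dequeue(): queue = []
enqueue(49): queue = [49]
enqueue(69): queue = [49, 69]
enqueue(70): queue = [49, 69, 70]
dequeue(): queue = [69, 70]
dequeue(): queue = [70]
enqueue(80): queue = [70, 80]
dequeue(): queue = [80]

Answer: 80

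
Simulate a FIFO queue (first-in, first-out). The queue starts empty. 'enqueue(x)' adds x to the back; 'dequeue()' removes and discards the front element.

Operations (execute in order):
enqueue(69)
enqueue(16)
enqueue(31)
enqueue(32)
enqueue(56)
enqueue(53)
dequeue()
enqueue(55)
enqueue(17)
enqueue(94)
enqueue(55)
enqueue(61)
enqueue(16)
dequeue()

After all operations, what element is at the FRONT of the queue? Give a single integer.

enqueue(69): queue = [69]
enqueue(16): queue = [69, 16]
enqueue(31): queue = [69, 16, 31]
enqueue(32): queue = [69, 16, 31, 32]
enqueue(56): queue = [69, 16, 31, 32, 56]
enqueue(53): queue = [69, 16, 31, 32, 56, 53]
dequeue(): queue = [16, 31, 32, 56, 53]
enqueue(55): queue = [16, 31, 32, 56, 53, 55]
enqueue(17): queue = [16, 31, 32, 56, 53, 55, 17]
enqueue(94): queue = [16, 31, 32, 56, 53, 55, 17, 94]
enqueue(55): queue = [16, 31, 32, 56, 53, 55, 17, 94, 55]
enqueue(61): queue = [16, 31, 32, 56, 53, 55, 17, 94, 55, 61]
enqueue(16): queue = [16, 31, 32, 56, 53, 55, 17, 94, 55, 61, 16]
dequeue(): queue = [31, 32, 56, 53, 55, 17, 94, 55, 61, 16]

Answer: 31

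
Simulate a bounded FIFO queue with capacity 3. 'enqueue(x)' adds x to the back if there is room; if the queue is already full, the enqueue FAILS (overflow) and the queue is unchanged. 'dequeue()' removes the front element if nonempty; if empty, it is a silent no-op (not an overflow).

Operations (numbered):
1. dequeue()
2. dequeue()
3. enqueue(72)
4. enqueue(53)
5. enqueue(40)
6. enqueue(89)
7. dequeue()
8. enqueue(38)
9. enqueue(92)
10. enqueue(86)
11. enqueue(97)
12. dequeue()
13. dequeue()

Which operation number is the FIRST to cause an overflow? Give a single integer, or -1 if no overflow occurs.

1. dequeue(): empty, no-op, size=0
2. dequeue(): empty, no-op, size=0
3. enqueue(72): size=1
4. enqueue(53): size=2
5. enqueue(40): size=3
6. enqueue(89): size=3=cap → OVERFLOW (fail)
7. dequeue(): size=2
8. enqueue(38): size=3
9. enqueue(92): size=3=cap → OVERFLOW (fail)
10. enqueue(86): size=3=cap → OVERFLOW (fail)
11. enqueue(97): size=3=cap → OVERFLOW (fail)
12. dequeue(): size=2
13. dequeue(): size=1

Answer: 6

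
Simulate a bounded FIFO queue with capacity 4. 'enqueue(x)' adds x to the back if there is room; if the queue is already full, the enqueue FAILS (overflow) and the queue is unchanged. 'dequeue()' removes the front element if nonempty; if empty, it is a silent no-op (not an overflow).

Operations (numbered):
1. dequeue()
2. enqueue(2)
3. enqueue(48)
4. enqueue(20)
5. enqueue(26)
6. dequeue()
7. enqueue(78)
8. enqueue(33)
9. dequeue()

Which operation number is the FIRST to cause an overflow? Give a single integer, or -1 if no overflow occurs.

Answer: 8

Derivation:
1. dequeue(): empty, no-op, size=0
2. enqueue(2): size=1
3. enqueue(48): size=2
4. enqueue(20): size=3
5. enqueue(26): size=4
6. dequeue(): size=3
7. enqueue(78): size=4
8. enqueue(33): size=4=cap → OVERFLOW (fail)
9. dequeue(): size=3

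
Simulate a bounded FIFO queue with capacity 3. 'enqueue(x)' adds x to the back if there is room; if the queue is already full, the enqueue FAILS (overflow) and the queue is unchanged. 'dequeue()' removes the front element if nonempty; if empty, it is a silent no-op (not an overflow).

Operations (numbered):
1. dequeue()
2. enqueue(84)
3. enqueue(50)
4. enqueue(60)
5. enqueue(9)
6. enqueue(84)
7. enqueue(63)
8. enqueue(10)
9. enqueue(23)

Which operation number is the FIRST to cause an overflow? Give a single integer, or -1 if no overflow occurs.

1. dequeue(): empty, no-op, size=0
2. enqueue(84): size=1
3. enqueue(50): size=2
4. enqueue(60): size=3
5. enqueue(9): size=3=cap → OVERFLOW (fail)
6. enqueue(84): size=3=cap → OVERFLOW (fail)
7. enqueue(63): size=3=cap → OVERFLOW (fail)
8. enqueue(10): size=3=cap → OVERFLOW (fail)
9. enqueue(23): size=3=cap → OVERFLOW (fail)

Answer: 5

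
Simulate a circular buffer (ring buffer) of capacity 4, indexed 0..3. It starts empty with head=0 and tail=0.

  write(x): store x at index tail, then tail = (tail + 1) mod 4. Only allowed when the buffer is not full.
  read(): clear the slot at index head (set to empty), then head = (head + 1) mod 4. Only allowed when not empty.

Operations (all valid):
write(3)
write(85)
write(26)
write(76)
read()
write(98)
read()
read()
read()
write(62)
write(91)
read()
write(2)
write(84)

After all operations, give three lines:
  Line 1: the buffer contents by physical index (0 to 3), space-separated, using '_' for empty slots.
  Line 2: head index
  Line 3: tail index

Answer: 84 62 91 2
1
1

Derivation:
write(3): buf=[3 _ _ _], head=0, tail=1, size=1
write(85): buf=[3 85 _ _], head=0, tail=2, size=2
write(26): buf=[3 85 26 _], head=0, tail=3, size=3
write(76): buf=[3 85 26 76], head=0, tail=0, size=4
read(): buf=[_ 85 26 76], head=1, tail=0, size=3
write(98): buf=[98 85 26 76], head=1, tail=1, size=4
read(): buf=[98 _ 26 76], head=2, tail=1, size=3
read(): buf=[98 _ _ 76], head=3, tail=1, size=2
read(): buf=[98 _ _ _], head=0, tail=1, size=1
write(62): buf=[98 62 _ _], head=0, tail=2, size=2
write(91): buf=[98 62 91 _], head=0, tail=3, size=3
read(): buf=[_ 62 91 _], head=1, tail=3, size=2
write(2): buf=[_ 62 91 2], head=1, tail=0, size=3
write(84): buf=[84 62 91 2], head=1, tail=1, size=4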